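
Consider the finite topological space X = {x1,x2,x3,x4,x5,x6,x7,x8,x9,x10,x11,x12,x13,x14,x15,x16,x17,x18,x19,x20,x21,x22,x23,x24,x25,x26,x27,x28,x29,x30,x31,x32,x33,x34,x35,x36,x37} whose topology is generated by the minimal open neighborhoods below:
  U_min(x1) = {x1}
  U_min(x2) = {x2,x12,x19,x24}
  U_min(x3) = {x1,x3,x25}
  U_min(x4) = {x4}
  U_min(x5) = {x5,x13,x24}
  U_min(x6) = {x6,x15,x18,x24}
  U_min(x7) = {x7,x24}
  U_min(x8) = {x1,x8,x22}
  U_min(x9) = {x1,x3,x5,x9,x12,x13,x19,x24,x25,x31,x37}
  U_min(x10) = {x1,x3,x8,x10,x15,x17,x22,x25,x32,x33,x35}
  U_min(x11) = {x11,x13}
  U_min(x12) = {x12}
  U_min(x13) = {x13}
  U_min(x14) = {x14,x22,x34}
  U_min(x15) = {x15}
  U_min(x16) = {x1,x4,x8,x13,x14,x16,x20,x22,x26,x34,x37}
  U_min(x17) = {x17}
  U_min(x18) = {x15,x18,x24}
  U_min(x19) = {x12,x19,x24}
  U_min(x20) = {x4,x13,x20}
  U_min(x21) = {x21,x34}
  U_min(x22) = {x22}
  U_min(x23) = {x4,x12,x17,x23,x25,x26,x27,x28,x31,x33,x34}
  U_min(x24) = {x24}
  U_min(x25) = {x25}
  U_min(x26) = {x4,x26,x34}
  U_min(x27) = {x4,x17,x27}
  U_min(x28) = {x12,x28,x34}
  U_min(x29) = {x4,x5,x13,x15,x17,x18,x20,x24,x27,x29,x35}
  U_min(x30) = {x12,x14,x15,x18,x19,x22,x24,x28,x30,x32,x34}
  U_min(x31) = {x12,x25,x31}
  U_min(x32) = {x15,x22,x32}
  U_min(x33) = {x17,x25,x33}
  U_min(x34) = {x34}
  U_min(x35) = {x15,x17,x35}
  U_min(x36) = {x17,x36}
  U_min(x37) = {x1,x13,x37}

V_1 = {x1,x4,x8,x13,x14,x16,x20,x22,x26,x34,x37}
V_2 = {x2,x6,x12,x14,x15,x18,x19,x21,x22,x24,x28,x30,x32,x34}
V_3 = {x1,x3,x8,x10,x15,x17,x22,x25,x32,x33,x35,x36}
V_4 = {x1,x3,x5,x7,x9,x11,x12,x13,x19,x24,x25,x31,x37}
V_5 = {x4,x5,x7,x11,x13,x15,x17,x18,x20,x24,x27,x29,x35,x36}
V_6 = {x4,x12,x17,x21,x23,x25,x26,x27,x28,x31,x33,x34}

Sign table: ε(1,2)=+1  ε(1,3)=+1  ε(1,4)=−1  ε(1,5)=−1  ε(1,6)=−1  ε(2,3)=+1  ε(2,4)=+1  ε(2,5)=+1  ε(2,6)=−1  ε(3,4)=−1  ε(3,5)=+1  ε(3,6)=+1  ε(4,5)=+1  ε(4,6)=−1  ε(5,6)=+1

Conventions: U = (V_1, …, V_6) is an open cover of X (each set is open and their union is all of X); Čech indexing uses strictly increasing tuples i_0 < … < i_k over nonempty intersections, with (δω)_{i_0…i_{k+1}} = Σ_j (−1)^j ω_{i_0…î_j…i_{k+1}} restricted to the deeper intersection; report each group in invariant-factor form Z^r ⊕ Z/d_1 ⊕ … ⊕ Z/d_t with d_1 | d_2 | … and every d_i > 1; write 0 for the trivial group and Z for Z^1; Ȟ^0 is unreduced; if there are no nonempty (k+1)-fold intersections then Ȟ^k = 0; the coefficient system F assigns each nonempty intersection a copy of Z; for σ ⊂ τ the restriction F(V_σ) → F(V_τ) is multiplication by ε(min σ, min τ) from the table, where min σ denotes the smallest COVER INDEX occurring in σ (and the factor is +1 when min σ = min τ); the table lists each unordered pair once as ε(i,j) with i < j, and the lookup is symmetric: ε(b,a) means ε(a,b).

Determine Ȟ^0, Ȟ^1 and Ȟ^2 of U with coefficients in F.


Ȟ^0 ≅ 0,  Ȟ^1 ≅ Z/2,  Ȟ^2 ≅ Z

nerve of the cover:
  V12={x14,x22,x34} V13={x1,x8,x22} V14={x1,x13,x37} V15={x4,x13,x20} V16={x4,x26,x34} V23={x15,x22,x32} V24={x12,x19,x24} V25={x15,x18,x24} V26={x12,x21,x28,x34} V34={x1,x3,x25} V35={x15,x17,x35,x36} V36={x17,x25,x33} V45={x5,x7,x11,x13,x24} V46={x12,x25,x31} V56={x4,x17,x27}
  V123={x22} V126={x34} V134={x1} V145={x13} V156={x4} V235={x15} V245={x24} V246={x12} V346={x25} V356={x17}
C dims 6,15,10; δ0: rk 6, SNF 1^5·2; δ1: rk 9, SNF 1^9
Ȟ^0 = (6 − 6) − 0 = 0, so Ȟ^0 ≅ 0
Ȟ^1 = (15 − 9) − 6 = 0 plus torsion [2], so Ȟ^1 ≅ Z/2
Ȟ^2 = (10 − 0) − 9 = 1, so Ȟ^2 ≅ Z


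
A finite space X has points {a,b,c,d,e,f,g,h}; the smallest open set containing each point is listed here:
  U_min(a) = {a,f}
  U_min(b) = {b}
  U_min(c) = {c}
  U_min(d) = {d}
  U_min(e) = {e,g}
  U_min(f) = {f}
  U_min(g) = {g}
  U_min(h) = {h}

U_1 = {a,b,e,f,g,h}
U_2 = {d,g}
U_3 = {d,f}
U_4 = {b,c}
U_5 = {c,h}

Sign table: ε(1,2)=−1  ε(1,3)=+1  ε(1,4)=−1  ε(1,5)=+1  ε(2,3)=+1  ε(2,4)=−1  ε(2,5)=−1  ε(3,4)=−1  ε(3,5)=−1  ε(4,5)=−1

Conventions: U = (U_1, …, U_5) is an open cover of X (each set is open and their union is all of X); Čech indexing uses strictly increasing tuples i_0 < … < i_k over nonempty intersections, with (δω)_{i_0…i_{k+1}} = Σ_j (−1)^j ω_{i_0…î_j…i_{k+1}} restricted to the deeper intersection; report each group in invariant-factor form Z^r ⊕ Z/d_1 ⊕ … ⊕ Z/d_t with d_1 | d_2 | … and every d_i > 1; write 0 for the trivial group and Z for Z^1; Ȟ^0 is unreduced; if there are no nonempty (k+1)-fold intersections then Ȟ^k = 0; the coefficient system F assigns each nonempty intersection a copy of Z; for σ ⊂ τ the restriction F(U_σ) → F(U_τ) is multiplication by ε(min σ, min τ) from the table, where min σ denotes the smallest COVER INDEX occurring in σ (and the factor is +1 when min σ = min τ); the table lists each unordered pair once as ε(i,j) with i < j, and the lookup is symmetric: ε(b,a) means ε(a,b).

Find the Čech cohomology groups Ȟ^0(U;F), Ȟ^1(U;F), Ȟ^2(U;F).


Ȟ^0(U;F) ≅ 0; Ȟ^1(U;F) ≅ Z ⊕ Z/2; Ȟ^2(U;F) ≅ 0

nonempty overlaps:
  U12={g} U13={f} U14={b} U15={h} U23={d} U45={c}
C dims 5,6; δ0: rk 5, SNF 1^4·2
degree 0: 5−5−0 = 0 → Ȟ^0 ≅ 0
degree 1: 6−0−5 = 1 plus torsion [2] → Ȟ^1 ≅ Z ⊕ Z/2
degree 2: 0−0−0 = 0 → Ȟ^2 ≅ 0


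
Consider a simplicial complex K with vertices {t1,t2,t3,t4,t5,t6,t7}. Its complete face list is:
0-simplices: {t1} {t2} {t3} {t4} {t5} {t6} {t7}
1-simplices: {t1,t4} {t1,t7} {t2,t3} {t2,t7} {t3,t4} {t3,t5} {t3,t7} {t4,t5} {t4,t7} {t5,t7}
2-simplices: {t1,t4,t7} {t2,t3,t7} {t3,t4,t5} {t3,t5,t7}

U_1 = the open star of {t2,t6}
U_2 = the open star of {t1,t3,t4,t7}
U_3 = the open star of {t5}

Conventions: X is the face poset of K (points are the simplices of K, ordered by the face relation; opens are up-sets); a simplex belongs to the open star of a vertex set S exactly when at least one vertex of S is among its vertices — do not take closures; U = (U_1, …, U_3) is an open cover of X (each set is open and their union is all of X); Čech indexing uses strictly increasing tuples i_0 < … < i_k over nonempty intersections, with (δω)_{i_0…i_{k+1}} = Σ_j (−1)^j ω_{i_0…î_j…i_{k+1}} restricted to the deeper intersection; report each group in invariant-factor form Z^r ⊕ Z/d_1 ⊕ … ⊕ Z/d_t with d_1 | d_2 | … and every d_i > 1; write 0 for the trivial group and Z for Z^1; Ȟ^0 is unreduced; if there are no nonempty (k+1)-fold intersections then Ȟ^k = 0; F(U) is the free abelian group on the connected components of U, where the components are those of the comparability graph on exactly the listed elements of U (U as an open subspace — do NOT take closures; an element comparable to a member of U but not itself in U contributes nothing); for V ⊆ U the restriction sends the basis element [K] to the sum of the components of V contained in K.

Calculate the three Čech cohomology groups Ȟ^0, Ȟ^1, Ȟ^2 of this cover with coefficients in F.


Ȟ^0 = Z^2, Ȟ^1 = 0 and Ȟ^2 = 0

nerve of the cover:
  U1={{t2},{t6},{t2,t3},{t2,t7},{t2,t3,t7}} U2={{t1},{t3},{t4},{t7},{t1,t4},{t1,t7},{t2,t3},{t2,t7},{t3,t4},{t3,t5},{t3,t7},{t4,t5},{t4,t7},{t5,t7},{t1,t4,t7},{t2,t3,t7},{t3,t4,t5},{t3,t5,t7}} U3={{t5},{t3,t5},{t4,t5},{t5,t7},{t3,t4,t5},{t3,t5,t7}}
  U12={{t2,t3},{t2,t7},{t2,t3,t7}} U23={{t3,t5},{t4,t5},{t5,t7},{t3,t4,t5},{t3,t5,t7}}
components per intersection:
  U1: {{t2},{t2,t3},{t2,t7},{t2,t3,t7}} {{t6}}
  U2: {{t1},{t3},{t4},{t7},{t1,t4},{t1,t7},{t2,t3},{t2,t7},{t3,t4},{t3,t5},{t3,t7},{t4,t5},{t4,t7},{t5,t7},{t1,t4,t7},{t2,t3,t7},{t3,t4,t5},{t3,t5,t7}}
  U3: {{t5},{t3,t5},{t4,t5},{t5,t7},{t3,t4,t5},{t3,t5,t7}}
  U12: {{t2,t3},{t2,t7},{t2,t3,t7}}
  U23: {{t3,t5},{t4,t5},{t5,t7},{t3,t4,t5},{t3,t5,t7}}
C dims 4,2; δ0: rk 2, SNF 1^2
Ȟ^0 = (4 − 2) − 0 = 2, so Ȟ^0 ≅ Z^2
Ȟ^1 = (2 − 0) − 2 = 0, so Ȟ^1 ≅ 0
Ȟ^2 = (0 − 0) − 0 = 0, so Ȟ^2 ≅ 0


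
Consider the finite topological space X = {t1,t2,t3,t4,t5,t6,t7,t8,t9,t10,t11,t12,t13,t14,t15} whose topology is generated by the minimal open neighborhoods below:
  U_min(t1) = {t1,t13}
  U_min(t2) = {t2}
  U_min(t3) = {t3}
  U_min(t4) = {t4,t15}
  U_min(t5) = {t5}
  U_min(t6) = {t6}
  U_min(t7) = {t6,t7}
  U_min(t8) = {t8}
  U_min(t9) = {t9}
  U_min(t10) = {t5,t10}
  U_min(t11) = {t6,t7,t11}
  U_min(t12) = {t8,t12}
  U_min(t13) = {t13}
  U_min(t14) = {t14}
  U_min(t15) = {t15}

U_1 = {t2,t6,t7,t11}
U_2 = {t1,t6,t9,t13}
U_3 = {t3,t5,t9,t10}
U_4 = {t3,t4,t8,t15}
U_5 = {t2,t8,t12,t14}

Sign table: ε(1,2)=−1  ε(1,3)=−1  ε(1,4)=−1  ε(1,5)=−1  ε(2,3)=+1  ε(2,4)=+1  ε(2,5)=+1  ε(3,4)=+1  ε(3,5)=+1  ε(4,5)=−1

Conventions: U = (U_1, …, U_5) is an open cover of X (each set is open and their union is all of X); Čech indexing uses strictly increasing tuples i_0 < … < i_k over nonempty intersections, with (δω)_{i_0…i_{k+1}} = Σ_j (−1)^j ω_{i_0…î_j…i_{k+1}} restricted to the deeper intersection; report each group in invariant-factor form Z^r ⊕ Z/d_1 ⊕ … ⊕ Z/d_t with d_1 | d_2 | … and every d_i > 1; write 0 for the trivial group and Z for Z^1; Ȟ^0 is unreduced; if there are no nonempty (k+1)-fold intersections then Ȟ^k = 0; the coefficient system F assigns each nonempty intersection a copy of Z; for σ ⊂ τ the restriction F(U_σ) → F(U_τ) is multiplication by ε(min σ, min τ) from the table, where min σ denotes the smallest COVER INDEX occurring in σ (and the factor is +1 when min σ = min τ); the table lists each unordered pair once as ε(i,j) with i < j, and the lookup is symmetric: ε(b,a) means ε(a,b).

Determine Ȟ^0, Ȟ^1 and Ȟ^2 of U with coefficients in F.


intersection data:
  U12={t6} U15={t2} U23={t9} U34={t3} U45={t8}
C dims 5,5; δ0: rk 5, SNF 1^4·2
Ȟ^0 = (5 − 5) − 0 = 0, so Ȟ^0 ≅ 0
Ȟ^1 = (5 − 0) − 5 = 0 plus torsion [2], so Ȟ^1 ≅ Z/2
Ȟ^2 = (0 − 0) − 0 = 0, so Ȟ^2 ≅ 0

Ȟ^0 = 0,  Ȟ^1 = Z/2,  Ȟ^2 = 0


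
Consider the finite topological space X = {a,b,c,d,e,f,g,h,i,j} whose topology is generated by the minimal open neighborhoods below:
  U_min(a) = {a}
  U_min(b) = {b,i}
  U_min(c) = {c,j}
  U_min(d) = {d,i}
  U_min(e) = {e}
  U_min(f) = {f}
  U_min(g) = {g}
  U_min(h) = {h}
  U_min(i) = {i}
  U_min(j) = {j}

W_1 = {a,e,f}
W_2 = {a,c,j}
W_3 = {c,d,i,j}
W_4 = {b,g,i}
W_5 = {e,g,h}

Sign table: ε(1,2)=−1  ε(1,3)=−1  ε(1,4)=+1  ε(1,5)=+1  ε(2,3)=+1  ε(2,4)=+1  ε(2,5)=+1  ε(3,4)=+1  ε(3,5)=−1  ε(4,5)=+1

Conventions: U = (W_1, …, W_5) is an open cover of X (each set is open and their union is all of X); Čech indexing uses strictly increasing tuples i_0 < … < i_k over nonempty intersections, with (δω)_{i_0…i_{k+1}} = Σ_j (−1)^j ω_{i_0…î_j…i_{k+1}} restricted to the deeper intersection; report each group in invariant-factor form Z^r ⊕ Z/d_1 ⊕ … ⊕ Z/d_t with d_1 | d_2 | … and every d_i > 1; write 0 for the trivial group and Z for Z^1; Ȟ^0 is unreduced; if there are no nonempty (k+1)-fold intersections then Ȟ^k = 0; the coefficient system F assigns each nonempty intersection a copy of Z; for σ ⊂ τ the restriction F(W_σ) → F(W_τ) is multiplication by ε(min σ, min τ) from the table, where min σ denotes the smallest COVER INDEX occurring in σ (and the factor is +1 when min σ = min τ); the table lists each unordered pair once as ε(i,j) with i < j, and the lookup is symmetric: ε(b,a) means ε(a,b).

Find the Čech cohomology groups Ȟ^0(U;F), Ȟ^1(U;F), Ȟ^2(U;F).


Ȟ^0(U;F) ≅ 0, Ȟ^1(U;F) ≅ Z/2 and Ȟ^2(U;F) ≅ 0

intersection data:
  W12={a} W15={e} W23={c,j} W34={i} W45={g}
C dims 5,5; δ0: rk 5, SNF 1^4·2
Ȟ^0 = (5 − 5) − 0 = 0, so Ȟ^0 ≅ 0
Ȟ^1 = (5 − 0) − 5 = 0 plus torsion [2], so Ȟ^1 ≅ Z/2
Ȟ^2 = (0 − 0) − 0 = 0, so Ȟ^2 ≅ 0


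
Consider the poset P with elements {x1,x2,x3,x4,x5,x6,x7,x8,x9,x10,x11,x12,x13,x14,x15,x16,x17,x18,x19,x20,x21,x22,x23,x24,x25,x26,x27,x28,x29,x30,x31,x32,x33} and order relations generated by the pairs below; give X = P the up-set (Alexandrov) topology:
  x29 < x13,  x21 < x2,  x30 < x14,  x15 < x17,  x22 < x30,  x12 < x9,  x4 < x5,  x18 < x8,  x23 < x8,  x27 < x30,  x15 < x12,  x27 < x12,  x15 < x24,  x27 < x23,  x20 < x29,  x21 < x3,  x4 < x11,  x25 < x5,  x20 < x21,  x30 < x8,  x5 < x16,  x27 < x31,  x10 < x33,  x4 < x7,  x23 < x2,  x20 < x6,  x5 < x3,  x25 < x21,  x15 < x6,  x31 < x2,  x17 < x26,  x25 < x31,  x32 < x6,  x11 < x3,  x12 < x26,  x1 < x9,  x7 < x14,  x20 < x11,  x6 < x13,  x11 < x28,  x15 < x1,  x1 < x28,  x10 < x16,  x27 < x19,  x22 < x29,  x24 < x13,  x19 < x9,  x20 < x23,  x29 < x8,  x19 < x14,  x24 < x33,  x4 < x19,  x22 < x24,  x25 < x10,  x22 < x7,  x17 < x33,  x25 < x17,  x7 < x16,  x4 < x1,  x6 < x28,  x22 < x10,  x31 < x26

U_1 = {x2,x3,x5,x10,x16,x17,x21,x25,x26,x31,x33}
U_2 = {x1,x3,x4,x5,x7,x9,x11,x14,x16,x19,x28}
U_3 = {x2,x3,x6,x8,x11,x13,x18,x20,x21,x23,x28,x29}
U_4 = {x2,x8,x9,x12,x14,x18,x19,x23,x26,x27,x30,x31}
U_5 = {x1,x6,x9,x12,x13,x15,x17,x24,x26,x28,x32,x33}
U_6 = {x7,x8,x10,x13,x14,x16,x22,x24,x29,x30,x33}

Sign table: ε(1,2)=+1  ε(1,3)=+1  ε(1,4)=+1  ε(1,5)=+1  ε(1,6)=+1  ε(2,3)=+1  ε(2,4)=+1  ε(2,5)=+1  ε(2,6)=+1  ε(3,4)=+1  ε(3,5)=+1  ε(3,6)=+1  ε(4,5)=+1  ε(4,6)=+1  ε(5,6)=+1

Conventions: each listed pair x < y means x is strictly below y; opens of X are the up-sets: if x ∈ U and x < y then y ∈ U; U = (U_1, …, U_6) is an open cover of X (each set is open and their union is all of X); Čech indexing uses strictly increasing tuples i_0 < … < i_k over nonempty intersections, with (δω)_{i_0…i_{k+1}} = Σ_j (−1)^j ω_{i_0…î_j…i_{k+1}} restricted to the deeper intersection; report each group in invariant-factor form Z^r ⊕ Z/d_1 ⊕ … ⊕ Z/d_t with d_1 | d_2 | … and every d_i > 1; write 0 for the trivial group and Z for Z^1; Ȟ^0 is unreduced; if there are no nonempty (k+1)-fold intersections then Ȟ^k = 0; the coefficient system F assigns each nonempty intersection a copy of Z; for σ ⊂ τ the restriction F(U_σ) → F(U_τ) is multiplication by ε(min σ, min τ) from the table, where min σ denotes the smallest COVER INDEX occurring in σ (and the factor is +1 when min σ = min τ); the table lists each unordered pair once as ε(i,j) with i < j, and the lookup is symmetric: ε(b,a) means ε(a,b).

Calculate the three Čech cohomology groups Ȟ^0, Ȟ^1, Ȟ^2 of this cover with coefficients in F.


cover nerve:
  U12={x3,x5,x16} U13={x2,x3,x21} U14={x2,x26,x31} U15={x17,x26,x33} U16={x10,x16,x33} U23={x3,x11,x28} U24={x9,x14,x19} U25={x1,x9,x28} U26={x7,x14,x16} U34={x2,x8,x18,x23} U35={x6,x13,x28} U36={x8,x13,x29} U45={x9,x12,x26} U46={x8,x14,x30} U56={x13,x24,x33}
  U123={x3} U126={x16} U134={x2} U145={x26} U156={x33} U235={x28} U245={x9} U246={x14} U346={x8} U356={x13}
C dims 6,15,10; δ0: rk 5, SNF 1^5; δ1: rk 10, SNF 1^9·2
Ȟ^0: (6−5)−0=1 ⇒ Z
Ȟ^1: (15−10)−5=0 ⇒ 0
Ȟ^2: (10−0)−10=0 plus torsion [2] ⇒ Z/2

Ȟ^0 = Z, Ȟ^1 = 0, Ȟ^2 = Z/2


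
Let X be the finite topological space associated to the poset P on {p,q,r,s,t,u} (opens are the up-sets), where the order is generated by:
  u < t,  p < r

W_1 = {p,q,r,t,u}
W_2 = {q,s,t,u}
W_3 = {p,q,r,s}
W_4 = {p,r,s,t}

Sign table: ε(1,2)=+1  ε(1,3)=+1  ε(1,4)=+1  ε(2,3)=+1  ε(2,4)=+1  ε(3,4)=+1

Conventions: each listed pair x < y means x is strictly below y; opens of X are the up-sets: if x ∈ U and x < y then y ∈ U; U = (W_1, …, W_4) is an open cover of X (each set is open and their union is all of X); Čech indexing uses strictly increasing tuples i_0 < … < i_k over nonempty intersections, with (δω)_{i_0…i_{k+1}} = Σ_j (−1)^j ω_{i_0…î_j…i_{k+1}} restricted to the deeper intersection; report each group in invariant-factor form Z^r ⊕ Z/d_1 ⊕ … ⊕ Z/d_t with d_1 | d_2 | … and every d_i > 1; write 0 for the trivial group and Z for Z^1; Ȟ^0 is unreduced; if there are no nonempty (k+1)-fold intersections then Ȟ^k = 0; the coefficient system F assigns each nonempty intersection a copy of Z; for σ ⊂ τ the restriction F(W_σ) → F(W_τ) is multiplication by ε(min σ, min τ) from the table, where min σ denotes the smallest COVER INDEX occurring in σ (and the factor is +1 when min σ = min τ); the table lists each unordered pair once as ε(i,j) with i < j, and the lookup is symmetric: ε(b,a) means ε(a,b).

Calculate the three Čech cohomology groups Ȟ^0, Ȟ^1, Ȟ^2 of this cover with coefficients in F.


nerve of the cover:
  W12={q,t,u} W13={p,q,r} W14={p,r,t} W23={q,s} W24={s,t} W34={p,r,s}
  W123={q} W124={t} W134={p,r} W234={s}
C dims 4,6,4; δ0: rk 3, SNF 1^3; δ1: rk 3, SNF 1^3
Ȟ^0 = (4 − 3) − 0 = 1, so Ȟ^0 ≅ Z
Ȟ^1 = (6 − 3) − 3 = 0, so Ȟ^1 ≅ 0
Ȟ^2 = (4 − 0) − 3 = 1, so Ȟ^2 ≅ Z

Ȟ^0(U;F) ≅ Z; Ȟ^1(U;F) ≅ 0; Ȟ^2(U;F) ≅ Z


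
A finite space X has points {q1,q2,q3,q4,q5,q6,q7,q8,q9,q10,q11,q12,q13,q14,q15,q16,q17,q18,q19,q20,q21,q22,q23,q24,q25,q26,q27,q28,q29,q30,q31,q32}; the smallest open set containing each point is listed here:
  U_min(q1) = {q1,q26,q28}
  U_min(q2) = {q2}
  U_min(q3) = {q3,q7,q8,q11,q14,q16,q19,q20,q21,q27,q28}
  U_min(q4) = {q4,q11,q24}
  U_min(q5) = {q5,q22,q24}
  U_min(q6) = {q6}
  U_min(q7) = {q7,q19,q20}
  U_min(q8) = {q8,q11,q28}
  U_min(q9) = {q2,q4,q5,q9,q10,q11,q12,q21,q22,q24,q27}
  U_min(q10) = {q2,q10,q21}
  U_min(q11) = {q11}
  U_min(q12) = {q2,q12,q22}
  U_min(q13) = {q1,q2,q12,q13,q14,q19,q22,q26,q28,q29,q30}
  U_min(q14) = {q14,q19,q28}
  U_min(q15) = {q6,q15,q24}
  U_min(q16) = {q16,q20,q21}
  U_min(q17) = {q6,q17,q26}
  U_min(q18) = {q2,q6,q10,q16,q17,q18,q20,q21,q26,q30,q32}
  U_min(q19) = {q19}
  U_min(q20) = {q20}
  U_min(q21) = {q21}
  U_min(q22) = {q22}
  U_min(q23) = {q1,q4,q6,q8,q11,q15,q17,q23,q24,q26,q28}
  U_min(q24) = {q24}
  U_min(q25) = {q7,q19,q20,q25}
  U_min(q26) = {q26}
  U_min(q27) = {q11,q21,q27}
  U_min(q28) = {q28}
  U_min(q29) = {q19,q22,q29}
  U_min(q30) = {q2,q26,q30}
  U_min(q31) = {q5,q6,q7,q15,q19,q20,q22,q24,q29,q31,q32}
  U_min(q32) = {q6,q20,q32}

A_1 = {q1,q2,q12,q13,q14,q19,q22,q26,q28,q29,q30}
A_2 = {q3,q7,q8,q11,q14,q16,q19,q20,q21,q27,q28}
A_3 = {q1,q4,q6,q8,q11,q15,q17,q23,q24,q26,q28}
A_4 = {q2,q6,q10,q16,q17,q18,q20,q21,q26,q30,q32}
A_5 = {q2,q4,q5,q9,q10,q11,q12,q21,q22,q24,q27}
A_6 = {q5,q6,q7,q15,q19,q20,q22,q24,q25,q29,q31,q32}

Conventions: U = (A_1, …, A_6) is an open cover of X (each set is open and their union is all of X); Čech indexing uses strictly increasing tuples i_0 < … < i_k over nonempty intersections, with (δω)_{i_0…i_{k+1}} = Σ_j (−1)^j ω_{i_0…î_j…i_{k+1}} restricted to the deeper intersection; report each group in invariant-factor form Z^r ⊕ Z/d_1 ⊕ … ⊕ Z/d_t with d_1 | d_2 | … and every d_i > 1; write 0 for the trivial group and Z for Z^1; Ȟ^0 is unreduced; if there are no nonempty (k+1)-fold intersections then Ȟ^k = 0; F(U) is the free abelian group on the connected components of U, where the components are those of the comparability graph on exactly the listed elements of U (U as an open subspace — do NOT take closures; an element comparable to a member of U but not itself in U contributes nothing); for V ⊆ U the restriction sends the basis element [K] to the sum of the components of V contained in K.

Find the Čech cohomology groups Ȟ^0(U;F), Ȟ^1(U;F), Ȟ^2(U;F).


Ȟ^0(U;F) ≅ Z; Ȟ^1(U;F) ≅ 0; Ȟ^2(U;F) ≅ Z/2

nerve of the cover:
  A12={q14,q19,q28} A13={q1,q26,q28} A14={q2,q26,q30} A15={q2,q12,q22} A16={q19,q22,q29} A23={q8,q11,q28} A24={q16,q20,q21} A25={q11,q21,q27} A26={q7,q19,q20} A34={q6,q17,q26} A35={q4,q11,q24} A36={q6,q15,q24} A45={q2,q10,q21} A46={q6,q20,q32} A56={q5,q22,q24}
  A123={q28} A126={q19} A134={q26} A145={q2} A156={q22} A235={q11} A245={q21} A246={q20} A346={q6} A356={q24}
components per intersection:
  A1: {q1,q2,q12,q13,q14,q19,q22,q26,q28,q29,q30}
  A2: {q3,q7,q8,q11,q14,q16,q19,q20,q21,q27,q28}
  A3: {q1,q4,q6,q8,q11,q15,q17,q23,q24,q26,q28}
  A4: {q2,q6,q10,q16,q17,q18,q20,q21,q26,q30,q32}
  A5: {q2,q4,q5,q9,q10,q11,q12,q21,q22,q24,q27}
  A6: {q5,q6,q7,q15,q19,q20,q22,q24,q25,q29,q31,q32}
  A12: {q14,q19,q28}
  A13: {q1,q26,q28}
  A14: {q2,q26,q30}
  A15: {q2,q12,q22}
  A16: {q19,q22,q29}
  A23: {q8,q11,q28}
  A24: {q16,q20,q21}
  A25: {q11,q21,q27}
  A26: {q7,q19,q20}
  A34: {q6,q17,q26}
  A35: {q4,q11,q24}
  A36: {q6,q15,q24}
  A45: {q2,q10,q21}
  A46: {q6,q20,q32}
  A56: {q5,q22,q24}
  A123: {q28}
  A126: {q19}
  A134: {q26}
  A145: {q2}
  A156: {q22}
  A235: {q11}
  A245: {q21}
  A246: {q20}
  A346: {q6}
  A356: {q24}
C dims 6,15,10; δ0: rk 5, SNF 1^5; δ1: rk 10, SNF 1^9·2
Ȟ^0 = (6 − 5) − 0 = 1, so Ȟ^0 ≅ Z
Ȟ^1 = (15 − 10) − 5 = 0, so Ȟ^1 ≅ 0
Ȟ^2 = (10 − 0) − 10 = 0 plus torsion [2], so Ȟ^2 ≅ Z/2


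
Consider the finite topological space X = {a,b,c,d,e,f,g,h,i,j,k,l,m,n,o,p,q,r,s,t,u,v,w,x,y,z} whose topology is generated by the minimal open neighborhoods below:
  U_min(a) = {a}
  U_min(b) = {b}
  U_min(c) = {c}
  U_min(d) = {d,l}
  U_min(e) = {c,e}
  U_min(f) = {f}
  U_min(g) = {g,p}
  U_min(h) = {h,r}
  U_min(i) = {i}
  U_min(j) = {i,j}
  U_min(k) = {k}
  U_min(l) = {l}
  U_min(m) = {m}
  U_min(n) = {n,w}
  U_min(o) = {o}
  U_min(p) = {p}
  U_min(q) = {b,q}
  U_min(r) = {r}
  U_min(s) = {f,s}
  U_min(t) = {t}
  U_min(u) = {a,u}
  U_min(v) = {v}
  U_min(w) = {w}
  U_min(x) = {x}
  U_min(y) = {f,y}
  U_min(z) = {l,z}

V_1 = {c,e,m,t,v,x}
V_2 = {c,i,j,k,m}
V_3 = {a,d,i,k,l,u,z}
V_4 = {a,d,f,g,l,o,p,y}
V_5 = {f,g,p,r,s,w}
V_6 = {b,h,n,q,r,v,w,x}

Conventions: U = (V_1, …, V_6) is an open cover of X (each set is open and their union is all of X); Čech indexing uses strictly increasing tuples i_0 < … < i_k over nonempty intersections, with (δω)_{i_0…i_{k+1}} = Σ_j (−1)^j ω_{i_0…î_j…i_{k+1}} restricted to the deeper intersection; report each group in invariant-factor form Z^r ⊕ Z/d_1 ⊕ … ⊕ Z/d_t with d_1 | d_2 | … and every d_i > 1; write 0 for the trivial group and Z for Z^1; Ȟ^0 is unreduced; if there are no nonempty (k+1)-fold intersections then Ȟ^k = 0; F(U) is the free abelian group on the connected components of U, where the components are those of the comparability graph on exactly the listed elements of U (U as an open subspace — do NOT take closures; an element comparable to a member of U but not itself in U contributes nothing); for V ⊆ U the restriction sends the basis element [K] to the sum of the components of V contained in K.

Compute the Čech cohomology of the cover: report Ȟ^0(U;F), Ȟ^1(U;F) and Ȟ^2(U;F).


nonempty overlaps:
  V12={c,m} V16={v,x} V23={i,k} V34={a,d,l} V45={f,g,p} V56={r,w}
components per intersection:
  V1: {c,e} {m} {t} {v} {x}
  V2: {c} {i,j} {k} {m}
  V3: {a,u} {d,l,z} {i} {k}
  V4: {a} {d,l} {f,y} {g,p} {o}
  V5: {f,s} {g,p} {r} {w}
  V6: {b,q} {h,r} {n,w} {v} {x}
  V12: {c} {m}
  V16: {v} {x}
  V23: {i} {k}
  V34: {a} {d,l}
  V45: {f} {g,p}
  V56: {r} {w}
C dims 27,12; δ0: rk 12, SNF 1^12
degree 0: 27−12−0 = 15 → Ȟ^0 ≅ Z^15
degree 1: 12−0−12 = 0 → Ȟ^1 ≅ 0
degree 2: 0−0−0 = 0 → Ȟ^2 ≅ 0

Ȟ^0(U;F) ≅ Z^15; Ȟ^1(U;F) ≅ 0; Ȟ^2(U;F) ≅ 0


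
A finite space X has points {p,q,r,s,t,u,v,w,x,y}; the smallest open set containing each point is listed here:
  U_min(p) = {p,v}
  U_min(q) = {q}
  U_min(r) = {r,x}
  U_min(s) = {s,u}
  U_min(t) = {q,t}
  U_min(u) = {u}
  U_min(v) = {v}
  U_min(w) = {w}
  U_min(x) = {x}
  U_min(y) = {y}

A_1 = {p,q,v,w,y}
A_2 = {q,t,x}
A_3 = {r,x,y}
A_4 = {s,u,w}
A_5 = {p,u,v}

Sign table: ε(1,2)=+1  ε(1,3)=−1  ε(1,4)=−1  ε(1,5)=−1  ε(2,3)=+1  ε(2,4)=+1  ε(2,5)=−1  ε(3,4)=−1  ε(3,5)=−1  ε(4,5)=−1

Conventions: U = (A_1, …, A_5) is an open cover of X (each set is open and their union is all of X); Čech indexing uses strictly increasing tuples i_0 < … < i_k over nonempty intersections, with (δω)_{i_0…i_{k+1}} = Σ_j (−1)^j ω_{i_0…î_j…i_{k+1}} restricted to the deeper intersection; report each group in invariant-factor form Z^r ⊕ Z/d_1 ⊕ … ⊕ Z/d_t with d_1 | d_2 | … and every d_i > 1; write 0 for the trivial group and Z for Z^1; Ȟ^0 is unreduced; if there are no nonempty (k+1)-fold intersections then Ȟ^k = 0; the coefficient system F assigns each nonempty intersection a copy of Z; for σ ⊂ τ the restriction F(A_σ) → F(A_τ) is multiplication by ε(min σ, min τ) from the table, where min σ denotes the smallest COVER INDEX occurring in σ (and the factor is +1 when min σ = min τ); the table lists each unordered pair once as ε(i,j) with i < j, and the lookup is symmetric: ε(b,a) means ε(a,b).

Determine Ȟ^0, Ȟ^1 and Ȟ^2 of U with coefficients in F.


Ȟ^0 = 0; Ȟ^1 = Z ⊕ Z/2; Ȟ^2 = 0

nerve simplices:
  A12={q} A13={y} A14={w} A15={p,v} A23={x} A45={u}
C dims 5,6; δ0: rk 5, SNF 1^4·2
degree 0: 5−5−0 = 0 → Ȟ^0 ≅ 0
degree 1: 6−0−5 = 1 plus torsion [2] → Ȟ^1 ≅ Z ⊕ Z/2
degree 2: 0−0−0 = 0 → Ȟ^2 ≅ 0


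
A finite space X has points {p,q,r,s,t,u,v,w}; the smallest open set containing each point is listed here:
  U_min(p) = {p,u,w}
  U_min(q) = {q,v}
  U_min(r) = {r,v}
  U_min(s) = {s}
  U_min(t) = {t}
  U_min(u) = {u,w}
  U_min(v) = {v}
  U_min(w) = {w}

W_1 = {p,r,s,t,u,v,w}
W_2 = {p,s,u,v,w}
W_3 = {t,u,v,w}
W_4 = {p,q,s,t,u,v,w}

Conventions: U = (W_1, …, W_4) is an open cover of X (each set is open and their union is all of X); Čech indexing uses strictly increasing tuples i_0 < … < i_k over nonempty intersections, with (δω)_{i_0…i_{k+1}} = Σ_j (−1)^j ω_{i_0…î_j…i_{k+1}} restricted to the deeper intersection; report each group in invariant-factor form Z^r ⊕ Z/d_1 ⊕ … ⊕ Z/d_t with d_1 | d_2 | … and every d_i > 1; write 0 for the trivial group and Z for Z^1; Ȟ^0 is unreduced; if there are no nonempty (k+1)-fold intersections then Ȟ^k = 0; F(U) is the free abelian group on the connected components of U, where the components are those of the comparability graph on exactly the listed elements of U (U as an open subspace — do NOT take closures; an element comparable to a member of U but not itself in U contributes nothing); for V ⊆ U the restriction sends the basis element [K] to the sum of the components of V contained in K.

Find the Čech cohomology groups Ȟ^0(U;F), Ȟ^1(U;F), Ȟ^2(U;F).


Ȟ^0 = Z^4, Ȟ^1 = 0 and Ȟ^2 = 0

intersection data:
  W12={p,s,u,v,w} W13={t,u,v,w} W14={p,s,t,u,v,w} W23={u,v,w} W24={p,s,u,v,w} W34={t,u,v,w}
  W123={u,v,w} W124={p,s,u,v,w} W134={t,u,v,w} W234={u,v,w}
  W1234={u,v,w}
components per intersection:
  W1: {p,u,w} {r,v} {s} {t}
  W2: {p,u,w} {s} {v}
  W3: {t} {u,w} {v}
  W4: {p,u,w} {q,v} {s} {t}
  W12: {p,u,w} {s} {v}
  W13: {t} {u,w} {v}
  W14: {p,u,w} {s} {t} {v}
  W23: {u,w} {v}
  W24: {p,u,w} {s} {v}
  W34: {t} {u,w} {v}
  W123: {u,w} {v}
  W124: {p,u,w} {s} {v}
  W134: {t} {u,w} {v}
  W234: {u,w} {v}
  W1234: {u,w} {v}
C dims 14,18,10,2; δ0: rk 10, SNF 1^10; δ1: rk 8, SNF 1^8; δ2: rk 2, SNF 1^2
Ȟ^0 = (14 − 10) − 0 = 4, so Ȟ^0 ≅ Z^4
Ȟ^1 = (18 − 8) − 10 = 0, so Ȟ^1 ≅ 0
Ȟ^2 = (10 − 2) − 8 = 0, so Ȟ^2 ≅ 0


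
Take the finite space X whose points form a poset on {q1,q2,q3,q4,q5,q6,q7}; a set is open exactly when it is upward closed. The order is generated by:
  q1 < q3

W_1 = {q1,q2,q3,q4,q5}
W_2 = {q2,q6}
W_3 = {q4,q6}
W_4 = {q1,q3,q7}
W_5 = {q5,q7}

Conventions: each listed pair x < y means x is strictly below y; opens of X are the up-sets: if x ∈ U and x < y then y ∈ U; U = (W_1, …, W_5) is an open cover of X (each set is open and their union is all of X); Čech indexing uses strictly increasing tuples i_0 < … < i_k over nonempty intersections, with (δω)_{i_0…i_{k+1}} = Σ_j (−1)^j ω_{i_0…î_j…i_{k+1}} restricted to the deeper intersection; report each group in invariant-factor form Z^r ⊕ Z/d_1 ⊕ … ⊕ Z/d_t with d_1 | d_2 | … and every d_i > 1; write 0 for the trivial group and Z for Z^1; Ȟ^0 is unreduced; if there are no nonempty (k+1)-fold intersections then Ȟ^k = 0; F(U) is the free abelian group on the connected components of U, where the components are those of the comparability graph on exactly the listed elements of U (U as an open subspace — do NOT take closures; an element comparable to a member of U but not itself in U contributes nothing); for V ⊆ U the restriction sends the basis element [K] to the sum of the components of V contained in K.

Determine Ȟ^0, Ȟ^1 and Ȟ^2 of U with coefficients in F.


nonempty overlaps:
  W12={q2} W13={q4} W14={q1,q3} W15={q5} W23={q6} W45={q7}
components per intersection:
  W1: {q1,q3} {q2} {q4} {q5}
  W2: {q2} {q6}
  W3: {q4} {q6}
  W4: {q1,q3} {q7}
  W5: {q5} {q7}
  W12: {q2}
  W13: {q4}
  W14: {q1,q3}
  W15: {q5}
  W23: {q6}
  W45: {q7}
C dims 12,6; δ0: rk 6, SNF 1^6
degree 0: 12−6−0 = 6 → Ȟ^0 ≅ Z^6
degree 1: 6−0−6 = 0 → Ȟ^1 ≅ 0
degree 2: 0−0−0 = 0 → Ȟ^2 ≅ 0

Ȟ^0 ≅ Z^6, Ȟ^1 ≅ 0, Ȟ^2 ≅ 0


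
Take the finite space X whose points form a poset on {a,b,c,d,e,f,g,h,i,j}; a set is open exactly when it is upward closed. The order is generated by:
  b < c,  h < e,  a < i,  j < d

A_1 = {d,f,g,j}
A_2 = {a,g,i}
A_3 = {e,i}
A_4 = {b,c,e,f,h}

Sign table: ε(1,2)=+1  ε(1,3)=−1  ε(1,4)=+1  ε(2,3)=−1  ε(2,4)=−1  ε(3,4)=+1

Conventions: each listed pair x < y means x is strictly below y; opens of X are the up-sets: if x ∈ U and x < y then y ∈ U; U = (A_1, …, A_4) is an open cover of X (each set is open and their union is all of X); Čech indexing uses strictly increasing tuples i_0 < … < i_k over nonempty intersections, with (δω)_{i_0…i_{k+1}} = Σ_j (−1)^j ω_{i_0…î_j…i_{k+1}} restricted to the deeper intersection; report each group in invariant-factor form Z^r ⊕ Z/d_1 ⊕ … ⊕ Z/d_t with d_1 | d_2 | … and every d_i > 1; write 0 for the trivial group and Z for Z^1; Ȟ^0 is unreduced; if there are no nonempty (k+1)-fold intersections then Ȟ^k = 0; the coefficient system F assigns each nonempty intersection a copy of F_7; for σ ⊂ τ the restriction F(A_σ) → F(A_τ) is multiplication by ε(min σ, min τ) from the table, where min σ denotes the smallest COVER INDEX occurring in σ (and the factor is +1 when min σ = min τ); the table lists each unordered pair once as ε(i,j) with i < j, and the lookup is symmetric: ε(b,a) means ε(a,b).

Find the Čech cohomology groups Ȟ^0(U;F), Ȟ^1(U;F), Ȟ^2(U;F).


Ȟ^0 ≅ 0, Ȟ^1 ≅ 0 and Ȟ^2 ≅ 0

nerve of the cover:
  A12={g} A14={f} A23={i} A34={e}
C dims 4,4; δ0: rk_F7 4
Ȟ^0 = (4 − 4) − 0 = 0, so Ȟ^0 ≅ 0
Ȟ^1 = (4 − 0) − 4 = 0, so Ȟ^1 ≅ 0
Ȟ^2 = (0 − 0) − 0 = 0, so Ȟ^2 ≅ 0


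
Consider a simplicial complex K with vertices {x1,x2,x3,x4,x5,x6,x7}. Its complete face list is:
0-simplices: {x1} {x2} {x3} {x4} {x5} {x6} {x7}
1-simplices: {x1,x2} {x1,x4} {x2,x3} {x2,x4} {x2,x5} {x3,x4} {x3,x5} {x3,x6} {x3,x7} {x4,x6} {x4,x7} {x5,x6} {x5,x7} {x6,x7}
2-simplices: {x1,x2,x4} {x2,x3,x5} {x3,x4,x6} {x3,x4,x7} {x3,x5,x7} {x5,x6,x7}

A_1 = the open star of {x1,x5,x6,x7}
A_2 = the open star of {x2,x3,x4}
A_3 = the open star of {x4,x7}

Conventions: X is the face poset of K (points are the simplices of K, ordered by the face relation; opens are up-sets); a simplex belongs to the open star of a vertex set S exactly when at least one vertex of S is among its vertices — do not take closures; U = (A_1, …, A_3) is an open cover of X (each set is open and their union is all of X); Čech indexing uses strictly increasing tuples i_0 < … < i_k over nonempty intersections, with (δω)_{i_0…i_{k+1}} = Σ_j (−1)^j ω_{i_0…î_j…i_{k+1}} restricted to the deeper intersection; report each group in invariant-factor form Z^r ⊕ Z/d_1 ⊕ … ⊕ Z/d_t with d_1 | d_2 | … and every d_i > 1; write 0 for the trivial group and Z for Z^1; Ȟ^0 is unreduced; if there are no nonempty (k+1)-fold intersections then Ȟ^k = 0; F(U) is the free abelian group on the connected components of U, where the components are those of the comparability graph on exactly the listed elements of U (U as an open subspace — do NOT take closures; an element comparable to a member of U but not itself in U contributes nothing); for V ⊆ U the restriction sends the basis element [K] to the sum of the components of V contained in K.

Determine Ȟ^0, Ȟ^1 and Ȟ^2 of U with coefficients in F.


nonempty intersections:
  A1={{x1},{x5},{x6},{x7},{x1,x2},{x1,x4},{x2,x5},{x3,x5},{x3,x6},{x3,x7},{x4,x6},{x4,x7},{x5,x6},{x5,x7},{x6,x7},{x1,x2,x4},{x2,x3,x5},{x3,x4,x6},{x3,x4,x7},{x3,x5,x7},{x5,x6,x7}} A2={{x2},{x3},{x4},{x1,x2},{x1,x4},{x2,x3},{x2,x4},{x2,x5},{x3,x4},{x3,x5},{x3,x6},{x3,x7},{x4,x6},{x4,x7},{x1,x2,x4},{x2,x3,x5},{x3,x4,x6},{x3,x4,x7},{x3,x5,x7}} A3={{x4},{x7},{x1,x4},{x2,x4},{x3,x4},{x3,x7},{x4,x6},{x4,x7},{x5,x7},{x6,x7},{x1,x2,x4},{x3,x4,x6},{x3,x4,x7},{x3,x5,x7},{x5,x6,x7}}
  A12={{x1,x2},{x1,x4},{x2,x5},{x3,x5},{x3,x6},{x3,x7},{x4,x6},{x4,x7},{x1,x2,x4},{x2,x3,x5},{x3,x4,x6},{x3,x4,x7},{x3,x5,x7}} A13={{x7},{x1,x4},{x3,x7},{x4,x6},{x4,x7},{x5,x7},{x6,x7},{x1,x2,x4},{x3,x4,x6},{x3,x4,x7},{x3,x5,x7},{x5,x6,x7}} A23={{x4},{x1,x4},{x2,x4},{x3,x4},{x3,x7},{x4,x6},{x4,x7},{x1,x2,x4},{x3,x4,x6},{x3,x4,x7},{x3,x5,x7}}
  A123={{x1,x4},{x3,x7},{x4,x6},{x4,x7},{x1,x2,x4},{x3,x4,x6},{x3,x4,x7},{x3,x5,x7}}
components per intersection:
  A1: {{x1},{x1,x2},{x1,x4},{x1,x2,x4}} {{x5},{x6},{x7},{x2,x5},{x3,x5},{x3,x6},{x3,x7},{x4,x6},{x4,x7},{x5,x6},{x5,x7},{x6,x7},{x2,x3,x5},{x3,x4,x6},{x3,x4,x7},{x3,x5,x7},{x5,x6,x7}}
  A2: {{x2},{x3},{x4},{x1,x2},{x1,x4},{x2,x3},{x2,x4},{x2,x5},{x3,x4},{x3,x5},{x3,x6},{x3,x7},{x4,x6},{x4,x7},{x1,x2,x4},{x2,x3,x5},{x3,x4,x6},{x3,x4,x7},{x3,x5,x7}}
  A3: {{x4},{x7},{x1,x4},{x2,x4},{x3,x4},{x3,x7},{x4,x6},{x4,x7},{x5,x7},{x6,x7},{x1,x2,x4},{x3,x4,x6},{x3,x4,x7},{x3,x5,x7},{x5,x6,x7}}
  A12: {{x1,x2},{x1,x4},{x1,x2,x4}} {{x2,x5},{x3,x5},{x3,x7},{x4,x7},{x2,x3,x5},{x3,x4,x7},{x3,x5,x7}} {{x3,x6},{x4,x6},{x3,x4,x6}}
  A13: {{x7},{x3,x7},{x4,x7},{x5,x7},{x6,x7},{x3,x4,x7},{x3,x5,x7},{x5,x6,x7}} {{x1,x4},{x1,x2,x4}} {{x4,x6},{x3,x4,x6}}
  A23: {{x4},{x1,x4},{x2,x4},{x3,x4},{x3,x7},{x4,x6},{x4,x7},{x1,x2,x4},{x3,x4,x6},{x3,x4,x7},{x3,x5,x7}}
  A123: {{x1,x4},{x1,x2,x4}} {{x3,x7},{x4,x7},{x3,x4,x7},{x3,x5,x7}} {{x4,x6},{x3,x4,x6}}
C dims 4,7,3; δ0: rk 3, SNF 1^3; δ1: rk 3, SNF 1^3
Ȟ^0: (4−3)−0=1 ⇒ Z
Ȟ^1: (7−3)−3=1 ⇒ Z
Ȟ^2: (3−0)−3=0 ⇒ 0

Ȟ^0 = Z; Ȟ^1 = Z; Ȟ^2 = 0


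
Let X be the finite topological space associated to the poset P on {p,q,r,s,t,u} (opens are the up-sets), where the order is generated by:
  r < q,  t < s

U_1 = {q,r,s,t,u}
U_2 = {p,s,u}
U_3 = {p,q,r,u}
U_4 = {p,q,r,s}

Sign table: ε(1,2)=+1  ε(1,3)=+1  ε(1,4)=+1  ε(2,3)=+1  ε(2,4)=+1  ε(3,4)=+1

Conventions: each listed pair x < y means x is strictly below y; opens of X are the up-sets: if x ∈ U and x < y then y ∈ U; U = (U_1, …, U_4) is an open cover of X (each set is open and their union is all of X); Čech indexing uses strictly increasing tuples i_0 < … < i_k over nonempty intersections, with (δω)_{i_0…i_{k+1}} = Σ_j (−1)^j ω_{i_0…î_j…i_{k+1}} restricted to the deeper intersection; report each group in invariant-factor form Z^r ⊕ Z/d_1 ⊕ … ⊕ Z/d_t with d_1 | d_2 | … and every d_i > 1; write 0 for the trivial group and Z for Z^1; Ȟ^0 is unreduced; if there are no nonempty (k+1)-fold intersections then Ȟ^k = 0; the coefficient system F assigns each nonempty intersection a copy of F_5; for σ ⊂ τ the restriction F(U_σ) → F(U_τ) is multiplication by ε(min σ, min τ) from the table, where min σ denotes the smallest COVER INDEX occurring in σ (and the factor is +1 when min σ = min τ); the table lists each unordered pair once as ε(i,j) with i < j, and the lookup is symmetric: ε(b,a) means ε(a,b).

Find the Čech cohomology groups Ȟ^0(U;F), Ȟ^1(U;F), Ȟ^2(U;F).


intersection data:
  U12={s,u} U13={q,r,u} U14={q,r,s} U23={p,u} U24={p,s} U34={p,q,r}
  U123={u} U124={s} U134={q,r} U234={p}
C dims 4,6,4; δ0: rk_F5 3; δ1: rk_F5 3
Ȟ^0 = (4 − 3) − 0 = 1, so Ȟ^0 ≅ Z/5
Ȟ^1 = (6 − 3) − 3 = 0, so Ȟ^1 ≅ 0
Ȟ^2 = (4 − 0) − 3 = 1, so Ȟ^2 ≅ Z/5

Ȟ^0 = Z/5; Ȟ^1 = 0; Ȟ^2 = Z/5


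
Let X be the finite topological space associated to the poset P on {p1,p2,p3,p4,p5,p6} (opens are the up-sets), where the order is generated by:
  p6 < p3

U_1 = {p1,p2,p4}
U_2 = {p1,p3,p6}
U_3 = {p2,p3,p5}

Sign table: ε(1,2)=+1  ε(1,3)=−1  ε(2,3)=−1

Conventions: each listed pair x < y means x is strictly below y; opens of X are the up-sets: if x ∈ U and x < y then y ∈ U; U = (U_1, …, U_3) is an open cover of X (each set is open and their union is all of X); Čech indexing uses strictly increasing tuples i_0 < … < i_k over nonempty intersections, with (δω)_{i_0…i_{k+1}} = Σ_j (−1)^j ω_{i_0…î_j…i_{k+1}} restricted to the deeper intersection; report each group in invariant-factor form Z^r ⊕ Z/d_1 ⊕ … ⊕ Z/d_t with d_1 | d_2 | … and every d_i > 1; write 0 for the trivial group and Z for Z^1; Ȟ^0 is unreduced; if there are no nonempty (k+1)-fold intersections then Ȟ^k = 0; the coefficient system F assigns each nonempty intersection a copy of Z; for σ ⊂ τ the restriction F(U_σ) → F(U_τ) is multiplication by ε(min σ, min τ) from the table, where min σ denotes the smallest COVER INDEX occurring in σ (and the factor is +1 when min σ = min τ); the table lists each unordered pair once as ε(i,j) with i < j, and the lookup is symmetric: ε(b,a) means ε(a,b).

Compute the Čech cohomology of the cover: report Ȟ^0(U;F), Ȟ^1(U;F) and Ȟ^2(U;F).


Ȟ^0 ≅ Z,  Ȟ^1 ≅ Z,  Ȟ^2 ≅ 0

cover nerve:
  U12={p1} U13={p2} U23={p3}
C dims 3,3; δ0: rk 2, SNF 1^2
Ȟ^0: (3−2)−0=1 ⇒ Z
Ȟ^1: (3−0)−2=1 ⇒ Z
Ȟ^2: (0−0)−0=0 ⇒ 0


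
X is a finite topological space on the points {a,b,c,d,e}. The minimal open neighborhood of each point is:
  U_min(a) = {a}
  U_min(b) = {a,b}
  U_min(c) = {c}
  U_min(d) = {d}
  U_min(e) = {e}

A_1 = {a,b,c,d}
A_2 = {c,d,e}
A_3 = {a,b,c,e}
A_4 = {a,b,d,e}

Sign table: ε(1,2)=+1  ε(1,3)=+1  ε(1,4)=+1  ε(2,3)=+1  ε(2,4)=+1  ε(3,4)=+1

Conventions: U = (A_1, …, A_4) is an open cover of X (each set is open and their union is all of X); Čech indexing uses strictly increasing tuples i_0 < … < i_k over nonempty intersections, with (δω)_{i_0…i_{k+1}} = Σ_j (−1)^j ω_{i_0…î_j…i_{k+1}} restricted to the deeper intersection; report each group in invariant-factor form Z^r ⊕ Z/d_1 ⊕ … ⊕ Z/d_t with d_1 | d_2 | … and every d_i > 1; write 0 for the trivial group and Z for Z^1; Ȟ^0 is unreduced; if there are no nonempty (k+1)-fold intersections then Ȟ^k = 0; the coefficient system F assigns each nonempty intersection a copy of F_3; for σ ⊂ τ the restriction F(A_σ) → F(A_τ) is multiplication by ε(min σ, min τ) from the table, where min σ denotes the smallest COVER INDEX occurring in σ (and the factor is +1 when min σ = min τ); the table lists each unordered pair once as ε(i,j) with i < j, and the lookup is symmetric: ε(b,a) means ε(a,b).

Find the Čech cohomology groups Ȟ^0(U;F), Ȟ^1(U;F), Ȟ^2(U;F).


nerve of the cover:
  A12={c,d} A13={a,b,c} A14={a,b,d} A23={c,e} A24={d,e} A34={a,b,e}
  A123={c} A124={d} A134={a,b} A234={e}
C dims 4,6,4; δ0: rk_F3 3; δ1: rk_F3 3
Ȟ^0 = (4 − 3) − 0 = 1, so Ȟ^0 ≅ Z/3
Ȟ^1 = (6 − 3) − 3 = 0, so Ȟ^1 ≅ 0
Ȟ^2 = (4 − 0) − 3 = 1, so Ȟ^2 ≅ Z/3

Ȟ^0 ≅ Z/3, Ȟ^1 ≅ 0 and Ȟ^2 ≅ Z/3


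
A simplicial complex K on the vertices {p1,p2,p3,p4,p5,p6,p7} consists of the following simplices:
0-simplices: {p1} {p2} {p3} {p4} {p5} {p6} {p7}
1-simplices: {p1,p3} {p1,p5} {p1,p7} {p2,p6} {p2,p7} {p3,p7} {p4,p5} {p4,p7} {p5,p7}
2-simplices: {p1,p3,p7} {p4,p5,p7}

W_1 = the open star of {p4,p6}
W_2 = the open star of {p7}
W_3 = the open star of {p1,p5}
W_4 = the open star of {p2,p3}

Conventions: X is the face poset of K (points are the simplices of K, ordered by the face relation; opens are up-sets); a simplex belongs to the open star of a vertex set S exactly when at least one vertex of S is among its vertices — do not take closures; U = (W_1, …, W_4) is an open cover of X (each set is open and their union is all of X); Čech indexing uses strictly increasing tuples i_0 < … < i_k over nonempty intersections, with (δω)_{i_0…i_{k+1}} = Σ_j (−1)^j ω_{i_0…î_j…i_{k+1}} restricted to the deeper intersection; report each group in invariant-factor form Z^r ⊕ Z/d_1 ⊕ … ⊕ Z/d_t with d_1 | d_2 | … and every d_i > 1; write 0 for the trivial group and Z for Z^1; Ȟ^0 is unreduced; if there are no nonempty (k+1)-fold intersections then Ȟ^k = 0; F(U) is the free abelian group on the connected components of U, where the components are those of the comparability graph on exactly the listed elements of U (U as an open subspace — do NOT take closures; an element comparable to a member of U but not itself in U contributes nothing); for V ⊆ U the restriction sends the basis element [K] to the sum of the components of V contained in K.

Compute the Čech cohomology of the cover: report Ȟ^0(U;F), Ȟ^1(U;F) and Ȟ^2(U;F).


intersection data:
  W1={{p4},{p6},{p2,p6},{p4,p5},{p4,p7},{p4,p5,p7}} W2={{p7},{p1,p7},{p2,p7},{p3,p7},{p4,p7},{p5,p7},{p1,p3,p7},{p4,p5,p7}} W3={{p1},{p5},{p1,p3},{p1,p5},{p1,p7},{p4,p5},{p5,p7},{p1,p3,p7},{p4,p5,p7}} W4={{p2},{p3},{p1,p3},{p2,p6},{p2,p7},{p3,p7},{p1,p3,p7}}
  W12={{p4,p7},{p4,p5,p7}} W13={{p4,p5},{p4,p5,p7}} W14={{p2,p6}} W23={{p1,p7},{p5,p7},{p1,p3,p7},{p4,p5,p7}} W24={{p2,p7},{p3,p7},{p1,p3,p7}} W34={{p1,p3},{p1,p3,p7}}
  W123={{p4,p5,p7}} W234={{p1,p3,p7}}
components per intersection:
  W1: {{p4},{p4,p5},{p4,p7},{p4,p5,p7}} {{p6},{p2,p6}}
  W2: {{p7},{p1,p7},{p2,p7},{p3,p7},{p4,p7},{p5,p7},{p1,p3,p7},{p4,p5,p7}}
  W3: {{p1},{p5},{p1,p3},{p1,p5},{p1,p7},{p4,p5},{p5,p7},{p1,p3,p7},{p4,p5,p7}}
  W4: {{p2},{p2,p6},{p2,p7}} {{p3},{p1,p3},{p3,p7},{p1,p3,p7}}
  W12: {{p4,p7},{p4,p5,p7}}
  W13: {{p4,p5},{p4,p5,p7}}
  W14: {{p2,p6}}
  W23: {{p1,p7},{p1,p3,p7}} {{p5,p7},{p4,p5,p7}}
  W24: {{p2,p7}} {{p3,p7},{p1,p3,p7}}
  W34: {{p1,p3},{p1,p3,p7}}
  W123: {{p4,p5,p7}}
  W234: {{p1,p3,p7}}
C dims 6,8,2; δ0: rk 5, SNF 1^5; δ1: rk 2, SNF 1^2
Ȟ^0 = (6 − 5) − 0 = 1, so Ȟ^0 ≅ Z
Ȟ^1 = (8 − 2) − 5 = 1, so Ȟ^1 ≅ Z
Ȟ^2 = (2 − 0) − 2 = 0, so Ȟ^2 ≅ 0

Ȟ^0 = Z, Ȟ^1 = Z and Ȟ^2 = 0
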